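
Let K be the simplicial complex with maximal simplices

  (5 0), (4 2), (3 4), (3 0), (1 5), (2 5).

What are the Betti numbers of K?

b_0 = 1, b_1 = 1.

Take the total order 0 < 1 < 2 < 3 < 4 < 5 on the vertex set. Then K (dimension 1) consists of the simplices:

  0-simplices (6): [0], [1], [2], [3], [4], [5]
  1-simplices (6): [0,3], [0,5], [1,5], [2,4], [2,5], [3,4]

giving chain groups C_0 ≅ Z^6, C_1 ≅ Z^6.

Boundary ∂_1: C_1 → C_0 is given by ∂[p,q] = [q] − [p]. For instance
  ∂[2,5] = [5] − [2].
The 6×6 boundary matrix has rank 5 and Smith normal form diag(1,1,1,1,1).

Now H_k = ker ∂_k / im ∂_{k+1}, so:

  H_0: rank C_0 − rank ∂_1 = 6 − 5 = 1, and the invariant factors of ∂_1 are all 1, so H_0 ≅ Z.
  H_1: rank ker ∂_1 − rank ∂_2 = (6 − 5) − 0 = 1, and there is no ∂_2, so H_1 ≅ Z.

Hence the Betti numbers are b_0 = 1, b_1 = 1.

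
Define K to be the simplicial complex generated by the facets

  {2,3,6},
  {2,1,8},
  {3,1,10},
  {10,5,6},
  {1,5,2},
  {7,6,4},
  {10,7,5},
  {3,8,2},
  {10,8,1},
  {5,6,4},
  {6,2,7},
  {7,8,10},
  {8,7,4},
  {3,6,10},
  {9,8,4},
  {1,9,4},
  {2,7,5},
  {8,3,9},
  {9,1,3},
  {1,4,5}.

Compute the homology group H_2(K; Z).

H_2 ≅ 0.

We work with the vertex ordering 1 < 2 < 3 < 4 < 5 < 6 < 7 < 8 < 9 < 10. The simplices of K, each written with vertices in increasing order, are:

  0-simplices (10): [1], [2], [3], [4], [5], [6], [7], [8], [9], [10]
  1-simplices (30): (30 of them)
  2-simplices (20): (20 of them)

Hence C_0 ≅ Z^10, C_1 ≅ Z^30, C_2 ≅ Z^20.

Boundary ∂_1: C_1 → C_0 maps an edge to its endpoints' difference, ∂[p,q] = q − p.
As a 10×30 matrix over Z this has rank 9, with invariant factors (1,1,1,1,1,1,1,1,1).

The boundary map ∂_2: C_2 → C_1 sends each 2-simplex [p,q,r] to [q,r] − [p,r] + [p,q]. For instance
  ∂[1,3,10] = [3,10] − [1,10] + [1,3],
  ∂[1,4,9] = [4,9] − [1,9] + [1,4].
The 30×20 boundary matrix has rank 20 and Smith normal form diag(1,1,1,1,1,1,1,1,1,1,1,1,1,1,1,1,1,1,1,2).

Computing H_k = (kernel of ∂_k) / (image of ∂_{k+1}):

  H_2: rank ker ∂_2 − rank ∂_3 = (20 − 20) − 0 = 0, and there is no ∂_3, so H_2 ≅ 0.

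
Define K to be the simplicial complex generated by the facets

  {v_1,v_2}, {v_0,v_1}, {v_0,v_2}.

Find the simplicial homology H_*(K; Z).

Take the total order v_0 < v_1 < v_2 on the vertex set. Then K (dimension 1) consists of the simplices:

  0-simplices (3): [v_0], [v_1], [v_2]
  1-simplices (3): [v_0,v_1], [v_0,v_2], [v_1,v_2]

giving chain groups C_0 ≅ Z^3, C_1 ≅ Z^3.

∂_1: C_1 → C_0 maps an edge to its endpoints' difference, ∂[p,q] = q − p. For instance
  ∂[v_0,v_2] = [v_2] − [v_0].
As a 3×3 matrix over Z this has rank 2, with invariant factors (1,1).

Computing H_k = (kernel of ∂_k) / (image of ∂_{k+1}):

  H_0: rank C_0 − rank ∂_1 = 3 − 2 = 1, and the invariant factors of ∂_1 are all 1, so H_0 ≅ Z.
  H_1: rank ker ∂_1 − rank ∂_2 = (3 − 2) − 0 = 1, and there is no ∂_2, so H_1 ≅ Z.

As a check, the Euler characteristic is 3 − 3 = 0, which agrees with 1 − 1 = 0.
(K is a triangulation of the circle S^1.)

H_0 = Z,  H_1 = Z.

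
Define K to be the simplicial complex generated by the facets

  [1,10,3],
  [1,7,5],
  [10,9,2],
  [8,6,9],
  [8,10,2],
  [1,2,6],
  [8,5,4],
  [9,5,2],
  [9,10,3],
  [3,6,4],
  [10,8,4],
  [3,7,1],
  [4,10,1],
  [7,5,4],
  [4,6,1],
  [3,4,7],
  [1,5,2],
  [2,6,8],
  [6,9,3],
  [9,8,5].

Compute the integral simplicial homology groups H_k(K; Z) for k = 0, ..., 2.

H_0 = Z,  H_1 = Z ⊕ Z/2,  H_2 = 0.

We work with the vertex ordering 1 < 2 < 3 < 4 < 5 < 6 < 7 < 8 < 9 < 10. The simplices of K, each written with vertices in increasing order, are:

  0-simplices (10): [1], [2], [3], [4], [5], [6], [7], [8], [9], [10]
  1-simplices (30): (30 of them)
  2-simplices (20): (20 of them)

giving chain groups C_0 ≅ Z^10, C_1 ≅ Z^30, C_2 ≅ Z^20.

Boundary ∂_1: C_1 → C_0 sends each edge [p,q] (with p < q) to q − p. For instance
  ∂[4,7] = [7] − [4].
This gives a 10×30 integer matrix of rank 9; reducing to Smith normal form yields diagonal entries (1,1,1,1,1,1,1,1,1).

∂_2: C_2 → C_1 acts by ∂[p,q,r] = [q,r] − [p,r] + [p,q]. For instance
  ∂[1,4,10] = [4,10] − [1,10] + [1,4],
  ∂[1,3,7] = [3,7] − [1,7] + [1,3].
As a 30×20 matrix over Z this has rank 20, with invariant factors (1,1,1,1,1,1,1,1,1,1,1,1,1,1,1,1,1,1,1,2).

Now H_k = ker ∂_k / im ∂_{k+1}, so:

  H_0: rank C_0 − rank ∂_1 = 10 − 9 = 1, and the invariant factors of ∂_1 are all 1, so H_0 = Z.
  H_1: rank ker ∂_1 − rank ∂_2 = (30 − 9) − 20 = 1, and ∂_2 has invariant factor 2 > 1, so H_1 = Z ⊕ Z/2.
  H_2: rank ker ∂_2 − rank ∂_3 = (20 − 20) − 0 = 0, and there is no ∂_3, so H_2 = 0.

As a check, the Euler characteristic is 10 − 30 + 20 = 0, which agrees with 1 − 1 + 0 = 0.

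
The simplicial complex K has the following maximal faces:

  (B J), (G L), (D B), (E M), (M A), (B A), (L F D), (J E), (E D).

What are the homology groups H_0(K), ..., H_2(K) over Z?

Take the total order A < B < D < E < F < G < J < L < M on the vertex set. Then K (dimension 2) consists of the simplices:

  0-simplices (9): A, B, D, E, F, G, J, L, M
  1-simplices (11): AB, AM, BD, BJ, DE, DF, DL, EJ, EM, FL, GL
  2-simplices (1): DFL

giving chain groups C_0 ≅ Z^9, C_1 ≅ Z^11, C_2 ≅ Z^1.

∂_1: C_1 → C_0 is given by ∂[p,q] = [q] − [p].
The resulting 9×11 matrix has rank 8, and its Smith normal form has invariant factors (1,1,1,1,1,1,1,1).

The boundary map ∂_2: C_2 → C_1 sends each 2-simplex [p,q,r] to [q,r] − [p,r] + [p,q]. For instance
  ∂DFL = FL − DL + DF.
The resulting 11×1 matrix has rank 1, and its Smith normal form has invariant factors (1).

Now H_k = ker ∂_k / im ∂_{k+1}, so:

  H_0: rank C_0 − rank ∂_1 = 9 − 8 = 1, and the invariant factors of ∂_1 are all 1, so H_0 ≅ Z.
  H_1: rank ker ∂_1 − rank ∂_2 = (11 − 8) − 1 = 2, and the invariant factors of ∂_2 are all 1, so H_1 ≅ Z^2.
  H_2: rank ker ∂_2 − rank ∂_3 = (1 − 1) − 0 = 0, and there is no ∂_3, so H_2 ≅ 0.

H_0 ≅ Z,  H_1 ≅ Z^2,  H_2 = 0.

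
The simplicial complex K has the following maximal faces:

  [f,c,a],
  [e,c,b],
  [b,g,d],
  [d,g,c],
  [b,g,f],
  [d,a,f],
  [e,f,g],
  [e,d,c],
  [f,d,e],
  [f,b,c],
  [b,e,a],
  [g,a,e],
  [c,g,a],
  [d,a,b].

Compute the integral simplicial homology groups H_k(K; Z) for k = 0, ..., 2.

H_0 ≅ Z,  H_1 ≅ Z^2,  H_2 ≅ Z.

We work with the vertex ordering a < b < c < d < e < f < g. The simplices of K, each written with vertices in increasing order, are:

  0-simplices (7): a, b, c, d, e, f, g
  1-simplices (21): ab, ac, ad, ae, af, ag, bc, bd, be, bf, bg, cd, ce, cf, cg, de, df, dg, ef, eg, fg
  2-simplices (14): abd, abe, acf, acg, adf, aeg, bce, bcf, bdg, bfg, cde, cdg, def, efg

Hence C_0 ≅ Z^7, C_1 ≅ Z^21, C_2 ≅ Z^14.

∂_1: C_1 → C_0 maps an edge to its endpoints' difference, ∂[p,q] = q − p.
The 7×21 boundary matrix has rank 6 and Smith normal form diag(1,1,1,1,1,1).

Boundary ∂_2: C_2 → C_1 maps a triangle to the signed sum of its edges. For instance
  ∂abd = bd − ad + ab,
  ∂def = ef − df + de.
This gives a 21×14 integer matrix of rank 13; reducing to Smith normal form yields diagonal entries (1,1,1,1,1,1,1,1,1,1,1,1,1).

From H_k ≅ ker(∂_k) / im(∂_{k+1}) we obtain:

  H_0: rank C_0 − rank ∂_1 = 7 − 6 = 1, and the invariant factors of ∂_1 are all 1, so H_0 = Z.
  H_1: rank ker ∂_1 − rank ∂_2 = (21 − 6) − 13 = 2, and the invariant factors of ∂_2 are all 1, so H_1 = Z^2.
  H_2: rank ker ∂_2 − rank ∂_3 = (14 − 13) − 0 = 1, and there is no ∂_3, so H_2 = Z.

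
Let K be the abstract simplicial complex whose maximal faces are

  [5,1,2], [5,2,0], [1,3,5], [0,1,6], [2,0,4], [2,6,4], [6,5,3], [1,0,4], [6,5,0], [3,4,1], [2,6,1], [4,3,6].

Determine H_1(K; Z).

H_1 ≅ Z/2Z.

We work with the vertex ordering 0 < 1 < 2 < 3 < 4 < 5 < 6. The simplices of K, each written with vertices in increasing order, are:

  0-simplices (7): [0], [1], [2], [3], [4], [5], [6]
  1-simplices (18): [0,1], [0,2], [0,4], [0,5], [0,6], [1,2], [1,3], [1,4], [1,5], [1,6], [2,4], [2,5], [2,6], [3,4], [3,5], [3,6], [4,6], [5,6]
  2-simplices (12): [0,1,4], [0,1,6], [0,2,4], [0,2,5], [0,5,6], [1,2,5], [1,2,6], [1,3,4], [1,3,5], [2,4,6], [3,4,6], [3,5,6]

Hence C_0 ≅ Z^7, C_1 ≅ Z^18, C_2 ≅ Z^12.

∂_1: C_1 → C_0 sends each edge [p,q] (with p < q) to q − p. For instance
  ∂[0,6] = [6] − [0].
The resulting 7×18 matrix has rank 6, and its Smith normal form has invariant factors (1,1,1,1,1,1).

The boundary map ∂_2: C_2 → C_1 maps a triangle to the signed sum of its edges. For instance
  ∂[0,1,6] = [1,6] − [0,6] + [0,1],
  ∂[1,2,6] = [2,6] − [1,6] + [1,2].
The 18×12 boundary matrix has rank 12 and Smith normal form diag(1,1,1,1,1,1,1,1,1,1,1,2).

From H_k ≅ ker(∂_k) / im(∂_{k+1}) we obtain:

  H_1: rank ker ∂_1 − rank ∂_2 = (18 − 6) − 12 = 0, and ∂_2 has invariant factor 2 > 1, so H_1 ≅ Z/2Z.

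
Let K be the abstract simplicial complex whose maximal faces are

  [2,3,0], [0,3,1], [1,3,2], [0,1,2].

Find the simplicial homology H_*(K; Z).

H_0 = Z,  H_1 = 0,  H_2 = Z.

Take the total order 0 < 1 < 2 < 3 on the vertex set. Then K (dimension 2) consists of the simplices:

  0-simplices (4): [0], [1], [2], [3]
  1-simplices (6): [0,1], [0,2], [0,3], [1,2], [1,3], [2,3]
  2-simplices (4): [0,1,2], [0,1,3], [0,2,3], [1,2,3]

giving chain groups C_0 ≅ Z^4, C_1 ≅ Z^6, C_2 ≅ Z^4.

∂_1: C_1 → C_0 maps an edge to its endpoints' difference, ∂[p,q] = q − p.
As a 4×6 matrix over Z this has rank 3, with invariant factors (1,1,1).

∂_2: C_2 → C_1 sends each 2-simplex [p,q,r] to [q,r] − [p,r] + [p,q]. For instance
  ∂[1,2,3] = [2,3] − [1,3] + [1,2],
  ∂[0,1,2] = [1,2] − [0,2] + [0,1].
The 6×4 boundary matrix has rank 3 and Smith normal form diag(1,1,1).

From H_k ≅ ker(∂_k) / im(∂_{k+1}) we obtain:

  H_0: rank C_0 − rank ∂_1 = 4 − 3 = 1, and the invariant factors of ∂_1 are all 1, so H_0 ≅ Z.
  H_1: rank ker ∂_1 − rank ∂_2 = (6 − 3) − 3 = 0, and the invariant factors of ∂_2 are all 1, so H_1 ≅ 0.
  H_2: rank ker ∂_2 − rank ∂_3 = (4 − 3) − 0 = 1, and there is no ∂_3, so H_2 ≅ Z.

As a check, the Euler characteristic is 4 − 6 + 4 = 2, which agrees with 1 − 0 + 1 = 2.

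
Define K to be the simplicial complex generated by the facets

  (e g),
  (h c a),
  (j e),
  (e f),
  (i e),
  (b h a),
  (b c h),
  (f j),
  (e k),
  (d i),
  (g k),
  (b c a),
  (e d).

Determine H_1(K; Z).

We work with the vertex ordering a < b < c < d < e < f < g < h < i < j < k. The simplices of K, each written with vertices in increasing order, are:

  0-simplices (11): a, b, c, d, e, f, g, h, i, j, k
  1-simplices (15): ab, ac, ah, bc, bh, ch, de, di, ef, eg, ei, ej, ek, fj, gk
  2-simplices (4): abc, abh, ach, bch

Hence C_0 ≅ Z^11, C_1 ≅ Z^15, C_2 ≅ Z^4.

The boundary map ∂_1: C_1 → C_0 is given by ∂[p,q] = [q] − [p]. For instance
  ∂ab = b − a.
The 11×15 boundary matrix has rank 9 and Smith normal form diag(1,1,1,1,1,1,1,1,1).

Boundary ∂_2: C_2 → C_1 maps a triangle to the signed sum of its edges. For instance
  ∂ach = ch − ah + ac,
  ∂bch = ch − bh + bc.
The resulting 15×4 matrix has rank 3, and its Smith normal form has invariant factors (1,1,1).

Now H_k = ker ∂_k / im ∂_{k+1}, so:

  H_1: rank ker ∂_1 − rank ∂_2 = (15 − 9) − 3 = 3, and the invariant factors of ∂_2 are all 1, so H_1 ≅ Z^3.

(K is a triangulation of the disjoint union of a wedge of 3 circles and the 2-sphere S^2.)

H_1 = Z^3.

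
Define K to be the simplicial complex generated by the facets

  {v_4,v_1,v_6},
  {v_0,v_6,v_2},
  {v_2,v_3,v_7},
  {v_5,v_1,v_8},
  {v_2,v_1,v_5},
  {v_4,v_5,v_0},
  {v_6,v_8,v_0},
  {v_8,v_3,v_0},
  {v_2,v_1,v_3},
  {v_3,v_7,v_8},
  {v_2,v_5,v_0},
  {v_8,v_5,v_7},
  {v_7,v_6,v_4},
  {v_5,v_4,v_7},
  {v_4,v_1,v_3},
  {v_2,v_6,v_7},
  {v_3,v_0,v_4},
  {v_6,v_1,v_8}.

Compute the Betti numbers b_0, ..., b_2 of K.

Take the total order v_0 < v_1 < v_2 < v_3 < v_4 < v_5 < v_6 < v_7 < v_8 on the vertex set. Then K (dimension 2) consists of the simplices:

  0-simplices (9): [v_0], [v_1], [v_2], [v_3], [v_4], [v_5], [v_6], [v_7], [v_8]
  1-simplices (27): (27 of them)
  2-simplices (18): (18 of them)

so the chain groups are C_0 ≅ Z^9, C_1 ≅ Z^27, C_2 ≅ Z^18.

∂_1: C_1 → C_0 sends each edge [p,q] (with p < q) to q − p. For instance
  ∂[v_0,v_6] = [v_6] − [v_0].
This gives a 9×27 integer matrix of rank 8; reducing to Smith normal form yields diagonal entries (1,1,1,1,1,1,1,1).

∂_2: C_2 → C_1 acts by ∂[p,q,r] = [q,r] − [p,r] + [p,q]. For instance
  ∂[v_2,v_3,v_7] = [v_3,v_7] − [v_2,v_7] + [v_2,v_3],
  ∂[v_1,v_6,v_8] = [v_6,v_8] − [v_1,v_8] + [v_1,v_6].
This gives a 27×18 integer matrix of rank 17; reducing to Smith normal form yields diagonal entries (1,1,1,1,1,1,1,1,1,1,1,1,1,1,1,1,1).

Reading off H_k = ker ∂_k / im ∂_{k+1}:

  H_0: rank C_0 − rank ∂_1 = 9 − 8 = 1, and the invariant factors of ∂_1 are all 1, so H_0 ≅ Z.
  H_1: rank ker ∂_1 − rank ∂_2 = (27 − 8) − 17 = 2, and the invariant factors of ∂_2 are all 1, so H_1 ≅ Z^2.
  H_2: rank ker ∂_2 − rank ∂_3 = (18 − 17) − 0 = 1, and there is no ∂_3, so H_2 ≅ Z.

Hence the Betti numbers are b_0 = 1, b_1 = 2, b_2 = 1.

b_0 = 1, b_1 = 2, b_2 = 1.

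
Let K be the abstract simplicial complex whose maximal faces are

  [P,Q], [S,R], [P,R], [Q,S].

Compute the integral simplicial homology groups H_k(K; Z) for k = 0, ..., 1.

Order the vertices as P < Q < R < S. Listing each simplex with vertices in this order, K has dimension 1 with simplices:

  0-simplices (4): P, Q, R, S
  1-simplices (4): PQ, PR, QS, RS

giving chain groups C_0 ≅ Z^4, C_1 ≅ Z^4.

∂_1: C_1 → C_0 sends each edge [p,q] (with p < q) to q − p. For instance
  ∂PQ = Q − P.
As a 4×4 matrix over Z this has rank 3, with invariant factors (1,1,1).

From H_k ≅ ker(∂_k) / im(∂_{k+1}) we obtain:

  H_0: rank C_0 − rank ∂_1 = 4 − 3 = 1, and the invariant factors of ∂_1 are all 1, so H_0 = Z.
  H_1: rank ker ∂_1 − rank ∂_2 = (4 − 3) − 0 = 1, and there is no ∂_2, so H_1 = Z.

As a check, the Euler characteristic is 4 − 4 = 0, which agrees with 1 − 1 = 0.
(K is a triangulation of the circle S^1.)

H_0 = Z,  H_1 = Z.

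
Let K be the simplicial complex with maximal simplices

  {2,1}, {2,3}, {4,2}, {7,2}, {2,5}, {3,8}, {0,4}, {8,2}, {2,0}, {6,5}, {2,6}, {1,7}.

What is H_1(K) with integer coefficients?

H_1 = Z^4.

Take the total order 0 < 1 < 2 < 3 < 4 < 5 < 6 < 7 < 8 on the vertex set. Then K (dimension 1) consists of the simplices:

  0-simplices (9): [0], [1], [2], [3], [4], [5], [6], [7], [8]
  1-simplices (12): [0,2], [0,4], [1,2], [1,7], [2,3], [2,4], [2,5], [2,6], [2,7], [2,8], [3,8], [5,6]

giving chain groups C_0 ≅ Z^9, C_1 ≅ Z^12.

Boundary ∂_1: C_1 → C_0 is given by ∂[p,q] = [q] − [p].
The resulting 9×12 matrix has rank 8, and its Smith normal form has invariant factors (1,1,1,1,1,1,1,1).

Now H_k = ker ∂_k / im ∂_{k+1}, so:

  H_1: rank ker ∂_1 − rank ∂_2 = (12 − 8) − 0 = 4, and there is no ∂_2, so H_1 ≅ Z^4.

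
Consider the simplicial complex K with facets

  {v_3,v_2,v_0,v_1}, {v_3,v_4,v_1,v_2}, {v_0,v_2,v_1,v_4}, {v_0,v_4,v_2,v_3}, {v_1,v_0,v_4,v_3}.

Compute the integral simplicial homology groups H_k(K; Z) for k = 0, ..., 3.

H_0 ≅ Z,  H_1 = 0,  H_2 = 0,  H_3 ≅ Z.

Fix the vertex order v_0 < v_1 < v_2 < v_3 < v_4 and write every simplex with vertices in increasing order. Then dim K = 3 and the simplices of K are:

  0-simplices (5): [v_0], [v_1], [v_2], [v_3], [v_4]
  1-simplices (10): [v_0,v_1], [v_0,v_2], [v_0,v_3], [v_0,v_4], [v_1,v_2], [v_1,v_3], [v_1,v_4], [v_2,v_3], [v_2,v_4], [v_3,v_4]
  2-simplices (10): [v_0,v_1,v_2], [v_0,v_1,v_3], [v_0,v_1,v_4], [v_0,v_2,v_3], [v_0,v_2,v_4], [v_0,v_3,v_4], [v_1,v_2,v_3], [v_1,v_2,v_4], [v_1,v_3,v_4], [v_2,v_3,v_4]
  3-simplices (5): [v_0,v_1,v_2,v_3], [v_0,v_1,v_2,v_4], [v_0,v_1,v_3,v_4], [v_0,v_2,v_3,v_4], [v_1,v_2,v_3,v_4]

giving chain groups C_0 ≅ Z^5, C_1 ≅ Z^10, C_2 ≅ Z^10, C_3 ≅ Z^5.

The boundary map ∂_1: C_1 → C_0 sends each edge [p,q] (with p < q) to q − p. For instance
  ∂[v_1,v_4] = [v_4] − [v_1].
As a 5×10 matrix over Z this has rank 4, with invariant factors (1,1,1,1).

∂_2: C_2 → C_1 sends each 2-simplex [p,q,r] to [q,r] − [p,r] + [p,q]. For instance
  ∂[v_1,v_2,v_3] = [v_2,v_3] − [v_1,v_3] + [v_1,v_2],
  ∂[v_0,v_1,v_2] = [v_1,v_2] − [v_0,v_2] + [v_0,v_1].
As a 10×10 matrix over Z this has rank 6, with invariant factors (1,1,1,1,1,1).

∂_3: C_3 → C_2 sends each 3-simplex σ to the alternating sum Σ_i (−1)^i (σ with its i-th vertex removed). For instance
  ∂[v_0,v_1,v_2,v_3] = [v_1,v_2,v_3] − [v_0,v_2,v_3] + [v_0,v_1,v_3] − [v_0,v_1,v_2],
  ∂[v_0,v_1,v_3,v_4] = [v_1,v_3,v_4] − [v_0,v_3,v_4] + [v_0,v_1,v_4] − [v_0,v_1,v_3].
The 10×5 boundary matrix has rank 4 and Smith normal form diag(1,1,1,1).

Computing H_k = (kernel of ∂_k) / (image of ∂_{k+1}):

  H_0: rank C_0 − rank ∂_1 = 5 − 4 = 1, and the invariant factors of ∂_1 are all 1, so H_0 ≅ Z.
  H_1: rank ker ∂_1 − rank ∂_2 = (10 − 4) − 6 = 0, and the invariant factors of ∂_2 are all 1, so H_1 ≅ 0.
  H_2: rank ker ∂_2 − rank ∂_3 = (10 − 6) − 4 = 0, and the invariant factors of ∂_3 are all 1, so H_2 ≅ 0.
  H_3: rank ker ∂_3 − rank ∂_4 = (5 − 4) − 0 = 1, and there is no ∂_4, so H_3 ≅ Z.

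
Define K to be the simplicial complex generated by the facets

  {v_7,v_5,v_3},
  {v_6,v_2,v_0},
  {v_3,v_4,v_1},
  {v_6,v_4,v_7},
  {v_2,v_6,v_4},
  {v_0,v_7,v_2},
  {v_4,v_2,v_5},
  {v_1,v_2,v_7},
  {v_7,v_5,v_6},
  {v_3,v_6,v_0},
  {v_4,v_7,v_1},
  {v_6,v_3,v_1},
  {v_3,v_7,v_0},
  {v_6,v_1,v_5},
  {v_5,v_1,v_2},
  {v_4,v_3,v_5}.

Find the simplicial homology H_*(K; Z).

H_0 ≅ Z,  H_1 ≅ Z^2,  H_2 ≅ Z.

K has 8 vertices, 24 edges, 16 triangles.
rank ∂_0 = 0, rank ∂_1 = 7 ⇒ b_0 = 8 − 0 − 7 = 1; all invariant factors of ∂_1 are 1 so no torsion. So H_0 = Z.
rank ∂_1 = 7, rank ∂_2 = 15 ⇒ b_1 = 24 − 7 − 15 = 2; all invariant factors of ∂_2 are 1 so no torsion. So H_1 = Z^2.
rank ∂_2 = 15, rank ∂_3 = 0 ⇒ b_2 = 16 − 15 − 0 = 1. So H_2 = Z.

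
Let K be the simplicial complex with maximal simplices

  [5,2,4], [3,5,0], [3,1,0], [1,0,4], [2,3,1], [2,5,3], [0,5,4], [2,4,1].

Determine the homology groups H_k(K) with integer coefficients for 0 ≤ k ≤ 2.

H_0 = Z,  H_1 = 0,  H_2 = Z.

Order the vertices as 0 < 1 < 2 < 3 < 4 < 5. Listing each simplex with vertices in this order, K has dimension 2 with simplices:

  0-simplices (6): [0], [1], [2], [3], [4], [5]
  1-simplices (12): [0,1], [0,3], [0,4], [0,5], [1,2], [1,3], [1,4], [2,3], [2,4], [2,5], [3,5], [4,5]
  2-simplices (8): [0,1,3], [0,1,4], [0,3,5], [0,4,5], [1,2,3], [1,2,4], [2,3,5], [2,4,5]

giving chain groups C_0 ≅ Z^6, C_1 ≅ Z^12, C_2 ≅ Z^8.

∂_1: C_1 → C_0 maps an edge to its endpoints' difference, ∂[p,q] = q − p. For instance
  ∂[0,5] = [5] − [0].
As a 6×12 matrix over Z this has rank 5, with invariant factors (1,1,1,1,1).

∂_2: C_2 → C_1 maps a triangle to the signed sum of its edges. For instance
  ∂[1,2,3] = [2,3] − [1,3] + [1,2],
  ∂[0,3,5] = [3,5] − [0,5] + [0,3].
As a 12×8 matrix over Z this has rank 7, with invariant factors (1,1,1,1,1,1,1).

Computing H_k = (kernel of ∂_k) / (image of ∂_{k+1}):

  H_0: rank C_0 − rank ∂_1 = 6 − 5 = 1, and the invariant factors of ∂_1 are all 1, so H_0 ≅ Z.
  H_1: rank ker ∂_1 − rank ∂_2 = (12 − 5) − 7 = 0, and the invariant factors of ∂_2 are all 1, so H_1 ≅ 0.
  H_2: rank ker ∂_2 − rank ∂_3 = (8 − 7) − 0 = 1, and there is no ∂_3, so H_2 ≅ Z.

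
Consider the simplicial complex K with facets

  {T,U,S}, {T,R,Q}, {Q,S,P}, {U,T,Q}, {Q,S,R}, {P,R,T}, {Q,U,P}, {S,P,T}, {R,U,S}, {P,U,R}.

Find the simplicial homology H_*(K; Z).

H_0 ≅ Z,  H_1 ≅ Z/2,  H_2 = 0.

Fix the vertex order P < Q < R < S < T < U and write every simplex with vertices in increasing order. Then dim K = 2 and the simplices of K are:

  0-simplices (6): P, Q, R, S, T, U
  1-simplices (15): PQ, PR, PS, PT, PU, QR, QS, QT, QU, RS, RT, RU, ST, SU, TU
  2-simplices (10): PQS, PQU, PRT, PRU, PST, QRS, QRT, QTU, RSU, STU

Hence C_0 ≅ Z^6, C_1 ≅ Z^15, C_2 ≅ Z^10.

Boundary ∂_1: C_1 → C_0 maps an edge to its endpoints' difference, ∂[p,q] = q − p. For instance
  ∂ST = T − S.
This gives a 6×15 integer matrix of rank 5; reducing to Smith normal form yields diagonal entries (1,1,1,1,1).

The boundary map ∂_2: C_2 → C_1 acts by ∂[p,q,r] = [q,r] − [p,r] + [p,q]. For instance
  ∂PQU = QU − PU + PQ,
  ∂QTU = TU − QU + QT.
The 15×10 boundary matrix has rank 10 and Smith normal form diag(1,1,1,1,1,1,1,1,1,2).

From H_k ≅ ker(∂_k) / im(∂_{k+1}) we obtain:

  H_0: rank C_0 − rank ∂_1 = 6 − 5 = 1, and the invariant factors of ∂_1 are all 1, so H_0 = Z.
  H_1: rank ker ∂_1 − rank ∂_2 = (15 − 5) − 10 = 0, and ∂_2 has invariant factor 2 > 1, so H_1 = Z/2.
  H_2: rank ker ∂_2 − rank ∂_3 = (10 − 10) − 0 = 0, and there is no ∂_3, so H_2 = 0.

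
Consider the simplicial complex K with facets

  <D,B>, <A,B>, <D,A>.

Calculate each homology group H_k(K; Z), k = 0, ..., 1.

Order the vertices as A < B < D. Listing each simplex with vertices in this order, K has dimension 1 with simplices:

  0-simplices (3): A, B, D
  1-simplices (3): AB, AD, BD

Hence C_0 ≅ Z^3, C_1 ≅ Z^3.

∂_1: C_1 → C_0 is given by ∂[p,q] = [q] − [p]. For instance
  ∂BD = D − B.
The 3×3 boundary matrix has rank 2 and Smith normal form diag(1,1).

Reading off H_k = ker ∂_k / im ∂_{k+1}:

  H_0: rank C_0 − rank ∂_1 = 3 − 2 = 1, and the invariant factors of ∂_1 are all 1, so H_0 ≅ Z.
  H_1: rank ker ∂_1 − rank ∂_2 = (3 − 2) − 0 = 1, and there is no ∂_2, so H_1 ≅ Z.

(K is a triangulation of the circle S^1.)

H_0 = Z,  H_1 = Z.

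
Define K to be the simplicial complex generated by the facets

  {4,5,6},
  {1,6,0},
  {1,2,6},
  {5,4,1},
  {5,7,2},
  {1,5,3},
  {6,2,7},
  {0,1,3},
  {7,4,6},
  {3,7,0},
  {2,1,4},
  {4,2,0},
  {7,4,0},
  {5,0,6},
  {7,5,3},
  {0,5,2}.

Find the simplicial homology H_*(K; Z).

H_0 ≅ Z,  H_1 ≅ Z^2,  H_2 ≅ Z.

K has 8 vertices, 24 edges, 16 triangles.
rank ∂_0 = 0, rank ∂_1 = 7 ⇒ b_0 = 8 − 0 − 7 = 1; all invariant factors of ∂_1 are 1 so no torsion. So H_0 ≅ Z.
rank ∂_1 = 7, rank ∂_2 = 15 ⇒ b_1 = 24 − 7 − 15 = 2; all invariant factors of ∂_2 are 1 so no torsion. So H_1 ≅ Z^2.
rank ∂_2 = 15, rank ∂_3 = 0 ⇒ b_2 = 16 − 15 − 0 = 1. So H_2 ≅ Z.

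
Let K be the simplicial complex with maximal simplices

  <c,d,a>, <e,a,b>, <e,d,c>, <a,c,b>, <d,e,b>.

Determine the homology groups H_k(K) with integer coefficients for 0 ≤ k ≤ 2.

H_0 = Z,  H_1 = Z,  H_2 = 0.

Fix the vertex order a < b < c < d < e and write every simplex with vertices in increasing order. Then dim K = 2 and the simplices of K are:

  0-simplices (5): a, b, c, d, e
  1-simplices (10): ab, ac, ad, ae, bc, bd, be, cd, ce, de
  2-simplices (5): abc, abe, acd, bde, cde

Hence C_0 ≅ Z^5, C_1 ≅ Z^10, C_2 ≅ Z^5.

The boundary map ∂_1: C_1 → C_0 maps an edge to its endpoints' difference, ∂[p,q] = q − p.
The 5×10 boundary matrix has rank 4 and Smith normal form diag(1,1,1,1).

The boundary map ∂_2: C_2 → C_1 maps a triangle to the signed sum of its edges. For instance
  ∂abe = be − ae + ab,
  ∂acd = cd − ad + ac.
This gives a 10×5 integer matrix of rank 5; reducing to Smith normal form yields diagonal entries (1,1,1,1,1).

Reading off H_k = ker ∂_k / im ∂_{k+1}:

  H_0: rank C_0 − rank ∂_1 = 5 − 4 = 1, and the invariant factors of ∂_1 are all 1, so H_0 ≅ Z.
  H_1: rank ker ∂_1 − rank ∂_2 = (10 − 4) − 5 = 1, and the invariant factors of ∂_2 are all 1, so H_1 ≅ Z.
  H_2: rank ker ∂_2 − rank ∂_3 = (5 − 5) − 0 = 0, and there is no ∂_3, so H_2 ≅ 0.

As a check, the Euler characteristic is 5 − 10 + 5 = 0, which agrees with 1 − 1 + 0 = 0.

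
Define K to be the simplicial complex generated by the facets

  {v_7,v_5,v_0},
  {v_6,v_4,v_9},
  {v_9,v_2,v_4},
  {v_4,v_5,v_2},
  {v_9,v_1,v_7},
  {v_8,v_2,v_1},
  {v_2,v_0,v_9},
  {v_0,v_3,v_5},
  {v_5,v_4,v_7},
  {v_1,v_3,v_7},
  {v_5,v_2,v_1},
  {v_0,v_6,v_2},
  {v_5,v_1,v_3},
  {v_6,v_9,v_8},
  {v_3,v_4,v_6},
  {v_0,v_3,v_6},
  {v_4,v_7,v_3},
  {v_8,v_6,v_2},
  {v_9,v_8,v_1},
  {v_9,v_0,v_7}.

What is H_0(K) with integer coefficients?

H_0 ≅ Z.

Order the vertices as v_0 < v_1 < v_2 < v_3 < v_4 < v_5 < v_6 < v_7 < v_8 < v_9. Listing each simplex with vertices in this order, K has dimension 2 with simplices:

  0-simplices (10): [v_0], [v_1], [v_2], [v_3], [v_4], [v_5], [v_6], [v_7], [v_8], [v_9]
  1-simplices (30): (30 of them)
  2-simplices (20): (20 of them)

giving chain groups C_0 ≅ Z^10, C_1 ≅ Z^30, C_2 ≅ Z^20.

The boundary map ∂_1: C_1 → C_0 is given by ∂[p,q] = [q] − [p].
As a 10×30 matrix over Z this has rank 9, with invariant factors (1,1,1,1,1,1,1,1,1).

∂_2: C_2 → C_1 sends each 2-simplex [p,q,r] to [q,r] − [p,r] + [p,q]. For instance
  ∂[v_2,v_4,v_5] = [v_4,v_5] − [v_2,v_5] + [v_2,v_4],
  ∂[v_0,v_2,v_9] = [v_2,v_9] − [v_0,v_9] + [v_0,v_2].
As a 30×20 matrix over Z this has rank 20, with invariant factors (1,1,1,1,1,1,1,1,1,1,1,1,1,1,1,1,1,1,1,2).

Now H_k = ker ∂_k / im ∂_{k+1}, so:

  H_0: rank C_0 − rank ∂_1 = 10 − 9 = 1, and the invariant factors of ∂_1 are all 1, so H_0 = Z.

(K is a triangulation of the Klein bottle.)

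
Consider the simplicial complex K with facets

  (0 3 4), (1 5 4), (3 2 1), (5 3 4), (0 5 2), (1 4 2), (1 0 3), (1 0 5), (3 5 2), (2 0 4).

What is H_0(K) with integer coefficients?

We work with the vertex ordering 0 < 1 < 2 < 3 < 4 < 5. The simplices of K, each written with vertices in increasing order, are:

  0-simplices (6): [0], [1], [2], [3], [4], [5]
  1-simplices (15): [0,1], [0,2], [0,3], [0,4], [0,5], [1,2], [1,3], [1,4], [1,5], [2,3], [2,4], [2,5], [3,4], [3,5], [4,5]
  2-simplices (10): [0,1,3], [0,1,5], [0,2,4], [0,2,5], [0,3,4], [1,2,3], [1,2,4], [1,4,5], [2,3,5], [3,4,5]

so the chain groups are C_0 ≅ Z^6, C_1 ≅ Z^15, C_2 ≅ Z^10.

The boundary map ∂_1: C_1 → C_0 maps an edge to its endpoints' difference, ∂[p,q] = q − p.
The 6×15 boundary matrix has rank 5 and Smith normal form diag(1,1,1,1,1).

∂_2: C_2 → C_1 sends each 2-simplex [p,q,r] to [q,r] − [p,r] + [p,q]. For instance
  ∂[2,3,5] = [3,5] − [2,5] + [2,3],
  ∂[0,2,4] = [2,4] − [0,4] + [0,2].
The 15×10 boundary matrix has rank 10 and Smith normal form diag(1,1,1,1,1,1,1,1,1,2).

Reading off H_k = ker ∂_k / im ∂_{k+1}:

  H_0: rank C_0 − rank ∂_1 = 6 − 5 = 1, and the invariant factors of ∂_1 are all 1, so H_0 ≅ Z.

(K is a triangulation of the real projective plane RP^2.)

H_0 ≅ Z.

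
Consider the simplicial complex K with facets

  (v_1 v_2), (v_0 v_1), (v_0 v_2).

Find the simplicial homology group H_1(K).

H_1 ≅ Z.

We work with the vertex ordering v_0 < v_1 < v_2. The simplices of K, each written with vertices in increasing order, are:

  0-simplices (3): [v_0], [v_1], [v_2]
  1-simplices (3): [v_0,v_1], [v_0,v_2], [v_1,v_2]

Hence C_0 ≅ Z^3, C_1 ≅ Z^3.

Boundary ∂_1: C_1 → C_0 maps an edge to its endpoints' difference, ∂[p,q] = q − p.
The 3×3 boundary matrix has rank 2 and Smith normal form diag(1,1).

Now H_k = ker ∂_k / im ∂_{k+1}, so:

  H_1: rank ker ∂_1 − rank ∂_2 = (3 − 2) − 0 = 1, and there is no ∂_2, so H_1 = Z.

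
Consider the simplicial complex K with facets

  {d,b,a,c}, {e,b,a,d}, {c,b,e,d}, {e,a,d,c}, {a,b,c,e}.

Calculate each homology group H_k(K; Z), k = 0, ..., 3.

H_0 ≅ Z,  H_1 = 0,  H_2 = 0,  H_3 ≅ Z.

Take the total order a < b < c < d < e on the vertex set. Then K (dimension 3) consists of the simplices:

  0-simplices (5): a, b, c, d, e
  1-simplices (10): ab, ac, ad, ae, bc, bd, be, cd, ce, de
  2-simplices (10): abc, abd, abe, acd, ace, ade, bcd, bce, bde, cde
  3-simplices (5): abcd, abce, abde, acde, bcde

so the chain groups are C_0 ≅ Z^5, C_1 ≅ Z^10, C_2 ≅ Z^10, C_3 ≅ Z^5.

The boundary map ∂_1: C_1 → C_0 is given by ∂[p,q] = [q] − [p]. For instance
  ∂bc = c − b.
This gives a 5×10 integer matrix of rank 4; reducing to Smith normal form yields diagonal entries (1,1,1,1).

The boundary map ∂_2: C_2 → C_1 sends each 2-simplex [p,q,r] to [q,r] − [p,r] + [p,q]. For instance
  ∂abe = be − ae + ab,
  ∂cde = de − ce + cd.
The resulting 10×10 matrix has rank 6, and its Smith normal form has invariant factors (1,1,1,1,1,1).

Boundary ∂_3: C_3 → C_2 sends each 3-simplex σ to the alternating sum Σ_i (−1)^i (σ with its i-th vertex removed). For instance
  ∂abce = bce − ace + abe − abc,
  ∂bcde = cde − bde + bce − bcd.
The resulting 10×5 matrix has rank 4, and its Smith normal form has invariant factors (1,1,1,1).

From H_k ≅ ker(∂_k) / im(∂_{k+1}) we obtain:

  H_0: rank C_0 − rank ∂_1 = 5 − 4 = 1, and the invariant factors of ∂_1 are all 1, so H_0 = Z.
  H_1: rank ker ∂_1 − rank ∂_2 = (10 − 4) − 6 = 0, and the invariant factors of ∂_2 are all 1, so H_1 = 0.
  H_2: rank ker ∂_2 − rank ∂_3 = (10 − 6) − 4 = 0, and the invariant factors of ∂_3 are all 1, so H_2 = 0.
  H_3: rank ker ∂_3 − rank ∂_4 = (5 − 4) − 0 = 1, and there is no ∂_4, so H_3 = Z.

As a check, the Euler characteristic is 5 − 10 + 10 − 5 = 0, which agrees with 1 − 0 + 0 − 1 = 0.
(K is a triangulation of the 3-sphere S^3.)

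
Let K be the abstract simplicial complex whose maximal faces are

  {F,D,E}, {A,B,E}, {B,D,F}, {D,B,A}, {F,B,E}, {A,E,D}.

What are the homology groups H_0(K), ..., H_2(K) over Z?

Fix the vertex order A < B < D < E < F and write every simplex with vertices in increasing order. Then dim K = 2 and the simplices of K are:

  0-simplices (5): A, B, D, E, F
  1-simplices (9): AB, AD, AE, BD, BE, BF, DE, DF, EF
  2-simplices (6): ABD, ABE, ADE, BDF, BEF, DEF

Hence C_0 ≅ Z^5, C_1 ≅ Z^9, C_2 ≅ Z^6.

Boundary ∂_1: C_1 → C_0 maps an edge to its endpoints' difference, ∂[p,q] = q − p.
The 5×9 boundary matrix has rank 4 and Smith normal form diag(1,1,1,1).

∂_2: C_2 → C_1 maps a triangle to the signed sum of its edges. For instance
  ∂BDF = DF − BF + BD,
  ∂ADE = DE − AE + AD.
The resulting 9×6 matrix has rank 5, and its Smith normal form has invariant factors (1,1,1,1,1).

Reading off H_k = ker ∂_k / im ∂_{k+1}:

  H_0: rank C_0 − rank ∂_1 = 5 − 4 = 1, and the invariant factors of ∂_1 are all 1, so H_0 = Z.
  H_1: rank ker ∂_1 − rank ∂_2 = (9 − 4) − 5 = 0, and the invariant factors of ∂_2 are all 1, so H_1 = 0.
  H_2: rank ker ∂_2 − rank ∂_3 = (6 − 5) − 0 = 1, and there is no ∂_3, so H_2 = Z.

(K is a triangulation of the 2-sphere S^2.)

H_0 = Z,  H_1 = 0,  H_2 = Z.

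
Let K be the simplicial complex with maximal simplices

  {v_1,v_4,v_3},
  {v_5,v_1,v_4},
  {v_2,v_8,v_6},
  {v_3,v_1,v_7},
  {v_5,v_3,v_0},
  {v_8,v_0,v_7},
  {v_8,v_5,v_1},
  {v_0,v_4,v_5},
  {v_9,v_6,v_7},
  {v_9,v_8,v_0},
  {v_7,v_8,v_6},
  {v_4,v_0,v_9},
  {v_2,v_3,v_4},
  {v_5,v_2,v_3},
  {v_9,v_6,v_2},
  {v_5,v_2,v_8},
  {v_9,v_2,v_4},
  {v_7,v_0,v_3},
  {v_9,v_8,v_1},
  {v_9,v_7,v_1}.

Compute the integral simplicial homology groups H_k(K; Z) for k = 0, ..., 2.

H_0 ≅ Z,  H_1 ≅ Z ⊕ Z_2,  H_2 = 0.

Take the total order v_0 < v_1 < v_2 < v_3 < v_4 < v_5 < v_6 < v_7 < v_8 < v_9 on the vertex set. Then K (dimension 2) consists of the simplices:

  0-simplices (10): [v_0], [v_1], [v_2], [v_3], [v_4], [v_5], [v_6], [v_7], [v_8], [v_9]
  1-simplices (30): (30 of them)
  2-simplices (20): (20 of them)

giving chain groups C_0 ≅ Z^10, C_1 ≅ Z^30, C_2 ≅ Z^20.

∂_1: C_1 → C_0 maps an edge to its endpoints' difference, ∂[p,q] = q − p. For instance
  ∂[v_0,v_9] = [v_9] − [v_0].
As a 10×30 matrix over Z this has rank 9, with invariant factors (1,1,1,1,1,1,1,1,1).

The boundary map ∂_2: C_2 → C_1 sends each 2-simplex [p,q,r] to [q,r] − [p,r] + [p,q]. For instance
  ∂[v_6,v_7,v_8] = [v_7,v_8] − [v_6,v_8] + [v_6,v_7],
  ∂[v_6,v_7,v_9] = [v_7,v_9] − [v_6,v_9] + [v_6,v_7].
The 30×20 boundary matrix has rank 20 and Smith normal form diag(1,1,1,1,1,1,1,1,1,1,1,1,1,1,1,1,1,1,1,2).

Computing H_k = (kernel of ∂_k) / (image of ∂_{k+1}):

  H_0: rank C_0 − rank ∂_1 = 10 − 9 = 1, and the invariant factors of ∂_1 are all 1, so H_0 ≅ Z.
  H_1: rank ker ∂_1 − rank ∂_2 = (30 − 9) − 20 = 1, and ∂_2 has invariant factor 2 > 1, so H_1 ≅ Z ⊕ Z_2.
  H_2: rank ker ∂_2 − rank ∂_3 = (20 − 20) − 0 = 0, and there is no ∂_3, so H_2 ≅ 0.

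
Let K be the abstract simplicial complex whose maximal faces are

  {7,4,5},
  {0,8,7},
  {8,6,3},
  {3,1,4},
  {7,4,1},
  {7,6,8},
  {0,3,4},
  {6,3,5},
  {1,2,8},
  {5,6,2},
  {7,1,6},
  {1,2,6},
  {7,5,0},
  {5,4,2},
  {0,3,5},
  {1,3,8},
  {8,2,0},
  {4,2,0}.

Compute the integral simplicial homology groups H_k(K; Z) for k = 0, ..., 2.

Take the total order 0 < 1 < 2 < 3 < 4 < 5 < 6 < 7 < 8 on the vertex set. Then K (dimension 2) consists of the simplices:

  0-simplices (9): [0], [1], [2], [3], [4], [5], [6], [7], [8]
  1-simplices (27): (27 of them)
  2-simplices (18): [0,2,4], [0,2,8], [0,3,4], [0,3,5], [0,5,7], [0,7,8], [1,2,6], [1,2,8], [1,3,4], [1,3,8], [1,4,7], [1,6,7], [2,4,5], [2,5,6], [3,5,6], [3,6,8], [4,5,7], [6,7,8]

giving chain groups C_0 ≅ Z^9, C_1 ≅ Z^27, C_2 ≅ Z^18.

Boundary ∂_1: C_1 → C_0 is given by ∂[p,q] = [q] − [p]. For instance
  ∂[1,4] = [4] − [1].
The 9×27 boundary matrix has rank 8 and Smith normal form diag(1,1,1,1,1,1,1,1).

The boundary map ∂_2: C_2 → C_1 sends each 2-simplex [p,q,r] to [q,r] − [p,r] + [p,q]. For instance
  ∂[1,6,7] = [6,7] − [1,7] + [1,6],
  ∂[6,7,8] = [7,8] − [6,8] + [6,7].
The resulting 27×18 matrix has rank 18, and its Smith normal form has invariant factors (1,1,1,1,1,1,1,1,1,1,1,1,1,1,1,1,1,2).

From H_k ≅ ker(∂_k) / im(∂_{k+1}) we obtain:

  H_0: rank C_0 − rank ∂_1 = 9 − 8 = 1, and the invariant factors of ∂_1 are all 1, so H_0 = Z.
  H_1: rank ker ∂_1 − rank ∂_2 = (27 − 8) − 18 = 1, and ∂_2 has invariant factor 2 > 1, so H_1 = Z ⊕ Z/2Z.
  H_2: rank ker ∂_2 − rank ∂_3 = (18 − 18) − 0 = 0, and there is no ∂_3, so H_2 = 0.

As a check, the Euler characteristic is 9 − 27 + 18 = 0, which agrees with 1 − 1 + 0 = 0.
(K is a triangulation of the Klein bottle.)

H_0 = Z,  H_1 = Z ⊕ Z/2Z,  H_2 = 0.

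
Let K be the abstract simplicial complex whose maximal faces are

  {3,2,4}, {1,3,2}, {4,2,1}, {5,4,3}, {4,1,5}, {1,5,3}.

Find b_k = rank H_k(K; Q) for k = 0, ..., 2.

Fix the vertex order 1 < 2 < 3 < 4 < 5 and write every simplex with vertices in increasing order. Then dim K = 2 and the simplices of K are:

  0-simplices (5): [1], [2], [3], [4], [5]
  1-simplices (9): [1,2], [1,3], [1,4], [1,5], [2,3], [2,4], [3,4], [3,5], [4,5]
  2-simplices (6): [1,2,3], [1,2,4], [1,3,5], [1,4,5], [2,3,4], [3,4,5]

giving chain groups C_0 ≅ Z^5, C_1 ≅ Z^9, C_2 ≅ Z^6.

∂_1: C_1 → C_0 is given by ∂[p,q] = [q] − [p].
The 5×9 boundary matrix has rank 4 and Smith normal form diag(1,1,1,1).

∂_2: C_2 → C_1 acts by ∂[p,q,r] = [q,r] − [p,r] + [p,q]. For instance
  ∂[3,4,5] = [4,5] − [3,5] + [3,4],
  ∂[2,3,4] = [3,4] − [2,4] + [2,3].
The 9×6 boundary matrix has rank 5 and Smith normal form diag(1,1,1,1,1).

Computing H_k = (kernel of ∂_k) / (image of ∂_{k+1}):

  H_0: rank C_0 − rank ∂_1 = 5 − 4 = 1, and the invariant factors of ∂_1 are all 1, so H_0 ≅ Z.
  H_1: rank ker ∂_1 − rank ∂_2 = (9 − 4) − 5 = 0, and the invariant factors of ∂_2 are all 1, so H_1 ≅ 0.
  H_2: rank ker ∂_2 − rank ∂_3 = (6 − 5) − 0 = 1, and there is no ∂_3, so H_2 ≅ Z.

As a check, the Euler characteristic is 5 − 9 + 6 = 2, which agrees with 1 − 0 + 1 = 2.
(K is a triangulation of the 2-sphere S^2.)

Hence the Betti numbers are b_0 = 1, b_1 = 0, b_2 = 1.

b_0 = 1, b_1 = 0, b_2 = 1.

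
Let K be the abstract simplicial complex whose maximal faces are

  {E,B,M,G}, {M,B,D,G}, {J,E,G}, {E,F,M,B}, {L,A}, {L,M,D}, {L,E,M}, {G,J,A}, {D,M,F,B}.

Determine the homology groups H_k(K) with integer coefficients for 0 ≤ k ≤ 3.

K has 9 vertices, 21 edges, 16 triangles, 4 3-simplices.
rank ∂_0 = 0, rank ∂_1 = 8 ⇒ b_0 = 9 − 0 − 8 = 1; all invariant factors of ∂_1 are 1 so no torsion. So H_0 ≅ Z.
rank ∂_1 = 8, rank ∂_2 = 12 ⇒ b_1 = 21 − 8 − 12 = 1; all invariant factors of ∂_2 are 1 so no torsion. So H_1 ≅ Z.
rank ∂_2 = 12, rank ∂_3 = 4 ⇒ b_2 = 16 − 12 − 4 = 0; all invariant factors of ∂_3 are 1 so no torsion. So H_2 ≅ 0.
rank ∂_3 = 4, rank ∂_4 = 0 ⇒ b_3 = 4 − 4 − 0 = 0. So H_3 ≅ 0.

H_0 = Z,  H_1 = Z,  H_2 = 0,  H_3 = 0.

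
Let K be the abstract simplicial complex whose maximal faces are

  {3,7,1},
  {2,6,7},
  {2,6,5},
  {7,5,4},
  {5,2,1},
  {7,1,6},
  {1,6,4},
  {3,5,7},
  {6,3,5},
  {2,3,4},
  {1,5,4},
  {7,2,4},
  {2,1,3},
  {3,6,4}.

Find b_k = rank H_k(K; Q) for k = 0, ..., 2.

b_0 = 1, b_1 = 2, b_2 = 1.

Order the vertices as 1 < 2 < 3 < 4 < 5 < 6 < 7. Listing each simplex with vertices in this order, K has dimension 2 with simplices:

  0-simplices (7): [1], [2], [3], [4], [5], [6], [7]
  1-simplices (21): [1,2], [1,3], [1,4], [1,5], [1,6], [1,7], [2,3], [2,4], [2,5], [2,6], [2,7], [3,4], [3,5], [3,6], [3,7], [4,5], [4,6], [4,7], [5,6], [5,7], [6,7]
  2-simplices (14): [1,2,3], [1,2,5], [1,3,7], [1,4,5], [1,4,6], [1,6,7], [2,3,4], [2,4,7], [2,5,6], [2,6,7], [3,4,6], [3,5,6], [3,5,7], [4,5,7]

Hence C_0 ≅ Z^7, C_1 ≅ Z^21, C_2 ≅ Z^14.

Boundary ∂_1: C_1 → C_0 maps an edge to its endpoints' difference, ∂[p,q] = q − p. For instance
  ∂[1,3] = [3] − [1].
As a 7×21 matrix over Z this has rank 6, with invariant factors (1,1,1,1,1,1).

Boundary ∂_2: C_2 → C_1 sends each 2-simplex [p,q,r] to [q,r] − [p,r] + [p,q]. For instance
  ∂[3,5,7] = [5,7] − [3,7] + [3,5],
  ∂[1,2,3] = [2,3] − [1,3] + [1,2].
The resulting 21×14 matrix has rank 13, and its Smith normal form has invariant factors (1,1,1,1,1,1,1,1,1,1,1,1,1).

Now H_k = ker ∂_k / im ∂_{k+1}, so:

  H_0: rank C_0 − rank ∂_1 = 7 − 6 = 1, and the invariant factors of ∂_1 are all 1, so H_0 = Z.
  H_1: rank ker ∂_1 − rank ∂_2 = (21 − 6) − 13 = 2, and the invariant factors of ∂_2 are all 1, so H_1 = Z^2.
  H_2: rank ker ∂_2 − rank ∂_3 = (14 − 13) − 0 = 1, and there is no ∂_3, so H_2 = Z.

As a check, the Euler characteristic is 7 − 21 + 14 = 0, which agrees with 1 − 2 + 1 = 0.
(K is a triangulation of the torus T^2.)

Hence the Betti numbers are b_0 = 1, b_1 = 2, b_2 = 1.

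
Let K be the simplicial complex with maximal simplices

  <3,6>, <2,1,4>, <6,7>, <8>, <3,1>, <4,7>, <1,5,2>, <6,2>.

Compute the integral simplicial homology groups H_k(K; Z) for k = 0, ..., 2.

Take the total order 1 < 2 < 3 < 4 < 5 < 6 < 7 < 8 on the vertex set. Then K (dimension 2) consists of the simplices:

  0-simplices (8): [1], [2], [3], [4], [5], [6], [7], [8]
  1-simplices (10): [1,2], [1,3], [1,4], [1,5], [2,4], [2,5], [2,6], [3,6], [4,7], [6,7]
  2-simplices (2): [1,2,4], [1,2,5]

Hence C_0 ≅ Z^8, C_1 ≅ Z^10, C_2 ≅ Z^2.

The boundary map ∂_1: C_1 → C_0 sends each edge [p,q] (with p < q) to q − p. For instance
  ∂[4,7] = [7] − [4].
This gives a 8×10 integer matrix of rank 6; reducing to Smith normal form yields diagonal entries (1,1,1,1,1,1).

Boundary ∂_2: C_2 → C_1 sends each 2-simplex [p,q,r] to [q,r] − [p,r] + [p,q]. For instance
  ∂[1,2,4] = [2,4] − [1,4] + [1,2],
  ∂[1,2,5] = [2,5] − [1,5] + [1,2].
The 10×2 boundary matrix has rank 2 and Smith normal form diag(1,1).

Reading off H_k = ker ∂_k / im ∂_{k+1}:

  H_0: rank C_0 − rank ∂_1 = 8 − 6 = 2, and the invariant factors of ∂_1 are all 1, so H_0 = Z^2.
  H_1: rank ker ∂_1 − rank ∂_2 = (10 − 6) − 2 = 2, and the invariant factors of ∂_2 are all 1, so H_1 = Z^2.
  H_2: rank ker ∂_2 − rank ∂_3 = (2 − 2) − 0 = 0, and there is no ∂_3, so H_2 = 0.

H_0 = Z^2,  H_1 = Z^2,  H_2 = 0.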